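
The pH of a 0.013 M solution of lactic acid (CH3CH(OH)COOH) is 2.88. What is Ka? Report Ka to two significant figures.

Ka = 1.5 × 10^-4

[H+] = 10^(-2.88) = 1.32 × 10^-3 M
At equilibrium [HA] = 0.013 − 1.32 × 10^-3 = 1.17 × 10^-2 M
Ka = [H+][A-]/[HA] = (1.32 × 10^-3)² / 1.17 × 10^-2 = 1.5 × 10^-4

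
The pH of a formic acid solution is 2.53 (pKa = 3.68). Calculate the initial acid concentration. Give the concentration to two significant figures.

[H+] = 10^(-2.53) = 2.95 × 10^-3 M = x
Ka = 10^(−3.68) = 2.09 × 10^-4
Ka = x²/(C₀ − x) ⇒ C₀ = x + x²/Ka
C₀ = 2.95 × 10^-3 + (2.95 × 10^-3)²/(2.09 × 10^-4) = 4.46 × 10^-2 M

C₀ = 4.5 × 10^-2 M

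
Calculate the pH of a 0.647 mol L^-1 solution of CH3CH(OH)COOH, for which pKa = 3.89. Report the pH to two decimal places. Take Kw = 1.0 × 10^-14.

CH3CH(OH)COOH ⇌ CH3CH(OH)COO- + H+
Ka = 10^(−3.89) = 1.29 × 10^-4
From the ICE table, Ka = [H+]²/(0.647 − [H+]) = 1.29 × 10^-4.
Neglecting [H+] in the denominator: [H+] = √(1.29 × 10^-4 × 0.647) = 9.14 × 10^-3 M
pH = −log(9.14 × 10^-3) = 2.04

pH = 2.04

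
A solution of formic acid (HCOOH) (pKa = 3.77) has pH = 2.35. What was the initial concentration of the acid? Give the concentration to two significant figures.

C₀ = 1.2 × 10^-1 M

[H+] = 10^(-2.35) = 4.47 × 10^-3 M = x
Ka = 10^(−3.77) = 1.70 × 10^-4
Ka = x²/(C₀ − x) ⇒ C₀ = x + x²/Ka
C₀ = 4.47 × 10^-3 + (4.47 × 10^-3)²/(1.70 × 10^-4) = 1.22 × 10^-1 M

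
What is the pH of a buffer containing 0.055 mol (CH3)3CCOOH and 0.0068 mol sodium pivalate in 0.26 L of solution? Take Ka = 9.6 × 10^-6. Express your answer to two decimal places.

pH = 4.11

pKa = −log(9.6 × 10^-6) = 5.018
Using pH = pKa + log([base]/[acid]) with [base]/[acid] = 0.0068/0.055:
pH = 5.018 + (-0.908) = 4.11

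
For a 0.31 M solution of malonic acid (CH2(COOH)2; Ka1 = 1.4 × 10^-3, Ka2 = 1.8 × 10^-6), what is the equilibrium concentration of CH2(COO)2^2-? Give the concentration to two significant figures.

First ionization gives [H+] ≈ [CH2(COOH)COO-] = 2.01 × 10^-2 M.
Second step: Ka2 = [H+][CH2(COO)2^2-]/[CH2(COOH)COO-] ≈ [CH2(COO)2^2-] (since [H+] ≈ [CH2(COOH)COO-]).
So [CH2(COO)2^2-] ≈ Ka2.

1.8 × 10^-6 M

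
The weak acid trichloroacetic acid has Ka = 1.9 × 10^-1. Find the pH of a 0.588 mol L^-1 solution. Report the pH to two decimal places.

Cl3CCOOH ⇌ Cl3CCOO- + H+
From the ICE table, Ka = [H+]²/(0.588 − [H+]) = 1.9 × 10^-1.
[H+] is not negligible relative to C₀; solve [H+]² + 0.19·[H+] − 0.112 = 0.
[H+] = [−0.19 + √(0.19² + 0.447)]/2 = 2.52 × 10^-1 M
pH = −log(2.52 × 10^-1) = 0.60

pH = 0.60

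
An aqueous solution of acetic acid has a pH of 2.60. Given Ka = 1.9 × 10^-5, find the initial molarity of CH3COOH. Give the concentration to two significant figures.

C₀ = 3.3 × 10^-1 M

[H+] = 10^(-2.60) = 2.51 × 10^-3 M = x
Ka = x²/(C₀ − x) ⇒ C₀ = x + x²/Ka
C₀ = 2.51 × 10^-3 + (2.51 × 10^-3)²/(1.9 × 10^-5) = 3.34 × 10^-1 M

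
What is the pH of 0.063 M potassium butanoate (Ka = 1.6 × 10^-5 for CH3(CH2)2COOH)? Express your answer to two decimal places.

CH3(CH2)2COO- is the conjugate base of the weak acid CH3(CH2)2COOH.
Kb = Kw/Ka = 1.0×10^-14 / 1.6 × 10^-5 = 6.25 × 10^-10
Let x = [OH-] at equilibrium. Kb = x²/(0.063 − x).
Since Kb ≪ C₀, x ≈ √(Kb·C₀) = 6.27 × 10^-6 M.
(x/C₀ = 0.01% < 5%, so the approximation holds.)
pOH = −log(6.27 × 10^-6) = 5.20; pH = 14.00 − 5.20 = 8.80

pH = 8.80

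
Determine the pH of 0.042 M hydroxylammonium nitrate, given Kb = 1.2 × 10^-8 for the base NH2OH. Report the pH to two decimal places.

pH = 3.73

NH3OH+ is the conjugate acid of the weak base NH2OH.
Ka = Kw/Kb = 1.0×10^-14 / 1.2 × 10^-8 = 8.33 × 10^-7
Ka = [H+]²/(0.042 − [H+]) = 8.33 × 10^-7
Assume [H+] ≪ 0.042: [H+] ≈ √(8.33 × 10^-7 × 0.042) = 1.87 × 10^-4 M
pH = −log(1.87 × 10^-4) = 3.73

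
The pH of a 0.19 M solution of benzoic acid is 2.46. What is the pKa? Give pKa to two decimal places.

pKa = 4.19

[H+] = 10^(-2.46) = 3.47 × 10^-3 M
At equilibrium [HA] = 0.19 − 3.47 × 10^-3 = 1.87 × 10^-1 M
Ka = [H+][A-]/[HA] = (3.47 × 10^-3)² / 1.87 × 10^-1 = 6.44 × 10^-5
pKa = -log(6.44 × 10^-5) = 4.19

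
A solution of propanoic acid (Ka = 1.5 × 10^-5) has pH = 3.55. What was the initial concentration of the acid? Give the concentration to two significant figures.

C₀ = 5.6 × 10^-3 M

[H+] = 10^(-3.55) = 2.82 × 10^-4 M = x
Ka = x²/(C₀ − x) ⇒ C₀ = x + x²/Ka
C₀ = 2.82 × 10^-4 + (2.82 × 10^-4)²/(1.5 × 10^-5) = 5.58 × 10^-3 M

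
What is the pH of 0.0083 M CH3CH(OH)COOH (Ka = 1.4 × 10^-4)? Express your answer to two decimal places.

CH3CH(OH)COOH ⇌ CH3CH(OH)COO- + H+
From the ICE table, Ka = x²/(0.0083 − x) = 1.4 × 10^-4.
The 5% rule fails; solving x² + Ka·x − Ka·C₀ = 0 exactly:
x = (−Ka + √(Ka² + 4·Ka·C₀))/2 = 1.01 × 10^-3 M
pH = −log(1.01 × 10^-3) = 3.00

pH = 3.00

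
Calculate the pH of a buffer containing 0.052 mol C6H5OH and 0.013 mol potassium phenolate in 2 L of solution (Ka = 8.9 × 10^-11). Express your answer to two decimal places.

pKa = −log(8.9 × 10^-11) = 10.051
pH = pKa + log([A⁻]/[HA]) = 10.051 + log(0.013/0.052)
pH = 10.051 + (-0.602) = 9.45

pH = 9.45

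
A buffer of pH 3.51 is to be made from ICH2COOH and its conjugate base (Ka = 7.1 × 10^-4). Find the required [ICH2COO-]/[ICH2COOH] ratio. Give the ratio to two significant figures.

ratio = 2.3

pKa = -log(7.1 × 10^-4) = 3.149
pH = pKa + log(r) ⇒ log(r) = 3.51 − 3.149 = +0.361
r = [ICH2COO-]/[ICH2COOH] = 10^(+0.361) = 2.3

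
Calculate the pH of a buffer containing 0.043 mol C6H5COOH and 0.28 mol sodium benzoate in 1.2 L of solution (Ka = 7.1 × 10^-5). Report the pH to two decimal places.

pH = 4.96

pKa = −log(7.1 × 10^-5) = 4.149
pH = pKa + log([A⁻]/[HA]) = 4.149 + log(0.28/0.043)
pH = 4.149 + (+0.814) = 4.96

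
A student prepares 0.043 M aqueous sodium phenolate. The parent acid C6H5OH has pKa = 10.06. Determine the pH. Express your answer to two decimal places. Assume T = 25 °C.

C6H5O- is the conjugate base of the weak acid C6H5OH.
Ka = 10^(−10.06) = 8.71 × 10^-11
Kb = Kw/Ka = 1.0×10^-14 / 8.71 × 10^-11 = 1.15 × 10^-4
From the ICE table, Kb = x²/(0.043 − x) = 1.15 × 10^-4.
x is not negligible relative to C₀; solve x² + 0.000115·x − 4.95e-06 = 0.
x = [−0.000115 + √(0.000115² + 1.98e-05)]/2 = 2.17 × 10^-3 M
pOH = −log(2.17 × 10^-3) = 2.66; pH = 14.00 − 2.66 = 11.34

pH = 11.34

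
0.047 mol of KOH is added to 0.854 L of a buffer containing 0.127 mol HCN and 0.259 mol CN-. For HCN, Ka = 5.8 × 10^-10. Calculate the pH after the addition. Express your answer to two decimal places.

pH = 9.82

OH- converts HCN to CN-: HCN → 0.08 mol, CN- → 0.306 mol.
pKa = −log(5.8 × 10^-10) = 9.237
Henderson–Hasselbalch with mole ratio 0.306/0.08: pH = 9.237 + (+0.583)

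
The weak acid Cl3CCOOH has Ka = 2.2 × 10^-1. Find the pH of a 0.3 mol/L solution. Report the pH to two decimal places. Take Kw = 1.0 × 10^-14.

Cl3CCOOH ⇌ Cl3CCOO- + H+
Let x = [H+] at equilibrium. Ka = x²/(0.3 − x).
The 5% rule fails; solving x² + Ka·x − Ka·C₀ = 0 exactly:
x = (−Ka + √(Ka² + 4·Ka·C₀))/2 = 1.69 × 10^-1 M
pH = −log(1.69 × 10^-1) = 0.77

pH = 0.77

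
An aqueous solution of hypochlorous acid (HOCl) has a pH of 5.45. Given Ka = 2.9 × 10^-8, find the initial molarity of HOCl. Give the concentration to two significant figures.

C₀ = 4.4 × 10^-4 M

[H+] = 10^(-5.45) = 3.55 × 10^-6 M = x
Ka = x²/(C₀ − x) ⇒ C₀ = x + x²/Ka
C₀ = 3.55 × 10^-6 + (3.55 × 10^-6)²/(2.9 × 10^-8) = 4.38 × 10^-4 M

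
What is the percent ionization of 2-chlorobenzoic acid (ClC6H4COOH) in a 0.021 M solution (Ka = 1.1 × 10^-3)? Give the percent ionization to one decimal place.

ClC6H4COOH ⇌ ClC6H4COO- + H+; let x = [H+] at equilibrium.
Ka = x²/(C₀ − x); solving the quadratic gives x = 4.29 × 10^-3 M.
Fraction ionized = 4.29 × 10^-3 / 0.021 = 0.2043 → 20.4%

20.4%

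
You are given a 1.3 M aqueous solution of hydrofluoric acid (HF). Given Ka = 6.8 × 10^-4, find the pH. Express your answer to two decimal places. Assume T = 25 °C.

pH = 1.53

HF ⇌ F- + H+
Ka = [H+]²/(1.3 − [H+]) = 6.8 × 10^-4
Since Ka ≪ C₀, [H+] ≈ √(Ka·C₀) = 2.97 × 10^-2 M.
([H+]/C₀ = 2.3% < 5%, so the approximation holds.)
pH = −log(2.97 × 10^-2) = 1.53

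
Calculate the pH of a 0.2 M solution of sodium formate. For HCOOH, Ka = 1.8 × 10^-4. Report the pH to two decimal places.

pH = 8.52

HCOO- is the conjugate base of the weak acid HCOOH.
Kb = Kw/Ka = 1.0×10^-14 / 1.8 × 10^-4 = 5.56 × 10^-11
Kb = [OH-]²/(0.2 − [OH-]) = 5.56 × 10^-11
Since Kb ≪ C₀, [OH-] ≈ √(Kb·C₀) = 3.33 × 10^-6 M.
([OH-]/C₀ = 0.0017% < 5%, so the approximation holds.)
pOH = −log(3.33 × 10^-6) = 5.48; pH = 14.00 − 5.48 = 8.52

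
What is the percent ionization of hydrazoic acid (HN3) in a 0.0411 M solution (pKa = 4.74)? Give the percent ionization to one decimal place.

HN3 ⇌ N3- + H+; let x = [H+] at equilibrium.
Ka = 10^(−4.74) = 1.82 × 10^-5
x ≈ √(Ka·C₀) = √(1.82 × 10^-5 × 0.0411) = 8.65 × 10^-4 M
% ionization = x/C₀ × 100% = 8.65 × 10^-4/0.0411 × 100% = 2.1%

2.1%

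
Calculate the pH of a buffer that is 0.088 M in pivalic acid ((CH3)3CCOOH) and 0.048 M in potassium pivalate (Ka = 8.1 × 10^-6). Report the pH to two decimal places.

pH = 4.83

pKa = −log(8.1 × 10^-6) = 5.092
Henderson–Hasselbalch: pH = pKa + log([(CH3)3CCOO-]/[(CH3)3CCOOH]) = 5.092 + log(0.048/0.088)
pH = 5.092 + (-0.263) = 4.83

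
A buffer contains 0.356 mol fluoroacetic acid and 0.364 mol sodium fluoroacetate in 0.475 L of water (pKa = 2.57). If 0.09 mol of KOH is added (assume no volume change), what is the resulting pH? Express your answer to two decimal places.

OH- converts FCH2COOH to FCH2COO-: FCH2COOH → 0.266 mol, FCH2COO- → 0.454 mol.
Henderson–Hasselbalch with mole ratio 0.454/0.266: pH = 2.57 + (+0.232)

pH = 2.80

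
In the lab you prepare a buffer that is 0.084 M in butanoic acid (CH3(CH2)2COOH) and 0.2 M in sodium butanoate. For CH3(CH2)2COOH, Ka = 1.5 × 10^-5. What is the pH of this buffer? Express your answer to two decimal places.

pKa = −log(1.5 × 10^-5) = 4.824
Henderson–Hasselbalch: pH = pKa + log([CH3(CH2)2COO-]/[CH3(CH2)2COOH]) = 4.824 + log(0.2/0.084)
pH = 4.824 + (+0.377) = 5.20

pH = 5.20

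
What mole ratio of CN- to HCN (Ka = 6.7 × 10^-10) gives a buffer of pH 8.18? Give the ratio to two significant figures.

ratio = 0.10

pKa = -log(6.7 × 10^-10) = 9.174
pH = pKa + log(r) ⇒ log(r) = 8.18 − 9.174 = -0.994
r = [CN-]/[HCN] = 10^(-0.994) = 0.101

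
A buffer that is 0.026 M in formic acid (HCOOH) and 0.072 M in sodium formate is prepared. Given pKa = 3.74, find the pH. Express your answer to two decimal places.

pH = 4.18

Using pH = pKa + log([base]/[acid]) with [base]/[acid] = 0.072/0.026:
pH = 3.74 + (+0.442) = 4.18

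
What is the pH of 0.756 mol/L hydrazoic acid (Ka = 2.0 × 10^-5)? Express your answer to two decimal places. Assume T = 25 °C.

pH = 2.41

HN3 ⇌ N3- + H+
From the ICE table, Ka = [H+]²/(0.756 − [H+]) = 2.0 × 10^-5.
Since Ka ≪ C₀, [H+] ≈ √(Ka·C₀) = 3.89 × 10^-3 M.
Check: 0.51% ionized — well under 5%, approximation valid.
pH = −log[H+] = −log(3.89 × 10^-3) = 2.41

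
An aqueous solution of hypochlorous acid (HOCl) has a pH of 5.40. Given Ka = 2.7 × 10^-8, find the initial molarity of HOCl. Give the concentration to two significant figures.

[H+] = 10^(-5.40) = 3.98 × 10^-6 M = x
Ka = x²/(C₀ − x) ⇒ C₀ = x + x²/Ka
C₀ = 3.98 × 10^-6 + (3.98 × 10^-6)²/(2.7 × 10^-8) = 5.91 × 10^-4 M

C₀ = 5.9 × 10^-4 M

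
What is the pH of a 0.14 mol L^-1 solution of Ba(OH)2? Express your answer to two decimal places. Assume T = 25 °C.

pH = 13.45

Ba(OH)2 is a strong base (each formula unit releases 2 OH-); [OH-] = 0.28 M.
pOH = -log(0.28) = 0.55
pH = 14.00 - 0.55 = 13.45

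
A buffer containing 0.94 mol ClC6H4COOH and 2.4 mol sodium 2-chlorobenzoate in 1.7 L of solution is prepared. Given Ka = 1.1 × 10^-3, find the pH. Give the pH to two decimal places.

pKa = −log(1.1 × 10^-3) = 2.959
Using pH = pKa + log([base]/[acid]) with [base]/[acid] = 2.4/0.94:
pH = 2.959 + (+0.407) = 3.37

pH = 3.37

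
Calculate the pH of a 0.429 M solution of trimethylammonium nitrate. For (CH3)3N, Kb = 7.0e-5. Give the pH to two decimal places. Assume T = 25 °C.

pH = 5.11

(CH3)3NH+ is the conjugate acid of the weak base (CH3)3N.
Ka = Kw/Kb = 1.0×10^-14 / 7.0 × 10^-5 = 1.43 × 10^-10
Ka = x²/(0.429 − x) = 1.43 × 10^-10
Neglecting x in the denominator: x = √(1.43 × 10^-10 × 0.429) = 7.83 × 10^-6 M
pH = −log[H+] = −log(7.83 × 10^-6) = 5.11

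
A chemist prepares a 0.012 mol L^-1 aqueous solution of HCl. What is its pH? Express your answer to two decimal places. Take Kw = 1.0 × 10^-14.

HCl is a strong acid and dissociates completely, so [H+] = 0.012 M.
pH = -log(0.012) = 1.92

pH = 1.92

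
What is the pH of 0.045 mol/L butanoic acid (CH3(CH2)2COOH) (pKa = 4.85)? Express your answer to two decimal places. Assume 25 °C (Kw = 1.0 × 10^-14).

pH = 3.10

CH3(CH2)2COOH ⇌ CH3(CH2)2COO- + H+
Ka = 10^(−4.85) = 1.41 × 10^-5
From the ICE table, Ka = x²/(0.045 − x) = 1.41 × 10^-5.
Neglecting x in the denominator: x = √(1.41 × 10^-5 × 0.045) = 7.97 × 10^-4 M
pH = −log[H+] = −log(7.97 × 10^-4) = 3.10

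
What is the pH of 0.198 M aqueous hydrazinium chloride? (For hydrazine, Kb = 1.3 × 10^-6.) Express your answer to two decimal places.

pH = 4.41

N2H5+ is the conjugate acid of the weak base N2H4.
Ka = Kw/Kb = 1.0×10^-14 / 1.3 × 10^-6 = 7.69 × 10^-9
Ka = [H+]²/(0.198 − [H+]) = 7.69 × 10^-9
Neglecting [H+] in the denominator: [H+] = √(7.69 × 10^-9 × 0.198) = 3.90 × 10^-5 M
([H+]/C₀ = 0.02% < 5%, so the approximation holds.)
pH = −log(3.90 × 10^-5) = 4.41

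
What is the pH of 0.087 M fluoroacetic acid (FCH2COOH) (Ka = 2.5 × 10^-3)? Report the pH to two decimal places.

FCH2COOH ⇌ FCH2COO- + H+
From the ICE table, Ka = x²/(0.087 − x) = 2.5 × 10^-3.
The 5% rule fails; solving x² + Ka·x − Ka·C₀ = 0 exactly:
x = (−Ka + √(Ka² + 4·Ka·C₀))/2 = 1.36 × 10^-2 M
pH = −log(1.36 × 10^-2) = 1.87

pH = 1.87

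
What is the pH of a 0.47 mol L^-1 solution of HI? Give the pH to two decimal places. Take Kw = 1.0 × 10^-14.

HI is a strong acid and dissociates completely, so [H+] = 0.47 M.
pH = -log(0.47) = 0.33

pH = 0.33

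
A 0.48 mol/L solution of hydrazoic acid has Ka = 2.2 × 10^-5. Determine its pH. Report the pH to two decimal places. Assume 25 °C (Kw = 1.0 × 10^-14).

HN3 ⇌ N3- + H+
From the ICE table, Ka = x²/(0.48 − x) = 2.2 × 10^-5.
Neglecting x in the denominator: x = √(2.2 × 10^-5 × 0.48) = 3.25 × 10^-3 M
pH = −log[H+] = −log(3.25 × 10^-3) = 2.49

pH = 2.49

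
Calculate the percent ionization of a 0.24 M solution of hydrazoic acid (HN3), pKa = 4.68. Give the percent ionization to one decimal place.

0.9%

HN3 ⇌ N3- + H+; let x = [H+] at equilibrium.
Ka = 10^(−4.68) = 2.09 × 10^-5
x ≈ √(Ka·C₀) = √(2.09 × 10^-5 × 0.24) = 2.24 × 10^-3 M
Fraction ionized = 2.24 × 10^-3 / 0.24 = 0.0093 → 0.9%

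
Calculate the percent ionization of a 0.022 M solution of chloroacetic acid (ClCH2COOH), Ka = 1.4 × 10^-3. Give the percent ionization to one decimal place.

ClCH2COOH ⇌ ClCH2COO- + H+; let x = [H+] at equilibrium.
Ka = x²/(C₀ − x); solving the quadratic gives x = 4.89 × 10^-3 M.
Fraction ionized = 4.89 × 10^-3 / 0.022 = 0.2223 → 22.2%

22.2%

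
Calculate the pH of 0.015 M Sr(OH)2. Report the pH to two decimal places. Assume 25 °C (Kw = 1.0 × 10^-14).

pH = 12.48

Sr(OH)2 is a strong base (each formula unit releases 2 OH-); [OH-] = 0.03 M.
pOH = -log(0.03) = 1.52
pH = 14.00 - 1.52 = 12.48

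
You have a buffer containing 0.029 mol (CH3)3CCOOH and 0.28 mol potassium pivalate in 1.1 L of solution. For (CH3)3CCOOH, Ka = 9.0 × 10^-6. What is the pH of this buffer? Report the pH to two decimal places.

pKa = −log(9.0 × 10^-6) = 5.046
pH = pKa + log([A⁻]/[HA]) = 5.046 + log(0.28/0.029)
pH = 5.046 + (+0.985) = 6.03

pH = 6.03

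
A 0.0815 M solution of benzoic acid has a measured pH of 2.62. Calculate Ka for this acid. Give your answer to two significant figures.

Ka = 7.3 × 10^-5

[H+] = 10^(-2.62) = 2.40 × 10^-3 M
At equilibrium [HA] = 0.0815 − 2.40 × 10^-3 = 7.91 × 10^-2 M
Ka = [H+][A-]/[HA] = (2.40 × 10^-3)² / 7.91 × 10^-2 = 7.3 × 10^-5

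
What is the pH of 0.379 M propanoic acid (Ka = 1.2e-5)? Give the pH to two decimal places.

CH3CH2COOH ⇌ CH3CH2COO- + H+
Ka = [H+]²/(0.379 − [H+]) = 1.2 × 10^-5
Neglecting [H+] in the denominator: [H+] = √(1.2 × 10^-5 × 0.379) = 2.13 × 10^-3 M
pH = −log(2.13 × 10^-3) = 2.67

pH = 2.67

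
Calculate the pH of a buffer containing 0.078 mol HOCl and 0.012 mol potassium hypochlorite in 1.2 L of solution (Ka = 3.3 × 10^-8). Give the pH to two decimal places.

pKa = −log(3.3 × 10^-8) = 7.481
Henderson–Hasselbalch: pH = pKa + log([OCl-]/[HOCl]) = 7.481 + log(0.012/0.078)
pH = 7.481 + (-0.813) = 6.67

pH = 6.67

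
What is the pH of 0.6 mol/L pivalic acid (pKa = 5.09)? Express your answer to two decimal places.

pH = 2.66

(CH3)3CCOOH ⇌ (CH3)3CCOO- + H+
Ka = 10^(−5.09) = 8.13 × 10^-6
Ka = [H+]²/(0.6 − [H+]) = 8.13 × 10^-6
Assume [H+] ≪ 0.6: [H+] ≈ √(8.13 × 10^-6 × 0.6) = 2.21 × 10^-3 M
pH = −log(2.21 × 10^-3) = 2.66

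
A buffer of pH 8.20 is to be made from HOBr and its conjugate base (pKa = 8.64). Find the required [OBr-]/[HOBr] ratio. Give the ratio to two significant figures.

ratio = 0.36

pH = pKa + log(r) ⇒ log(r) = 8.20 − 8.64 = -0.44
r = [OBr-]/[HOBr] = 10^(-0.44) = 0.363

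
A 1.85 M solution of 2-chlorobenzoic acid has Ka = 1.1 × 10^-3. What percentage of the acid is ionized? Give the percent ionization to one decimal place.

ClC6H4COOH ⇌ ClC6H4COO- + H+; let x = [H+] at equilibrium.
x ≈ √(Ka·C₀) = √(1.1 × 10^-3 × 1.85) = 4.51 × 10^-2 M
Fraction ionized = 4.51 × 10^-2 / 1.85 = 0.0244 → 2.4%

2.4%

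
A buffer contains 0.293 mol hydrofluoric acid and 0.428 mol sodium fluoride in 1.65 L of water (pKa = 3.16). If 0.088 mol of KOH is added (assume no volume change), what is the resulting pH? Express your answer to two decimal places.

pH = 3.56

After neutralization: n(HF) = 0.205 mol, n(F-) = 0.516 mol.
pH = pKa + log([A⁻]/[HA]) = 3.16 + log(0.516/0.205) = 3.16 +0.401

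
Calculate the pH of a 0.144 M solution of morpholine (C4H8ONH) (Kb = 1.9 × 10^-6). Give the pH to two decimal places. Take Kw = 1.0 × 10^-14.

C4H8ONH + H2O ⇌ C4H8ONH2+ + OH-
Kb = x²/(0.144 − x) = 1.9 × 10^-6
Since Kb ≪ C₀, x ≈ √(Kb·C₀) = 5.23 × 10^-4 M.
pOH = 3.28, so pH = 14.00 − pOH = 10.72

pH = 10.72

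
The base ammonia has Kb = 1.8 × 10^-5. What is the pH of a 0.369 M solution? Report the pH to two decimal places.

pH = 11.41

NH3 + H2O ⇌ NH4+ + OH-
Kb = [OH-]²/(0.369 − [OH-]) = 1.8 × 10^-5
Assume [OH-] ≪ 0.369: [OH-] ≈ √(1.8 × 10^-5 × 0.369) = 2.58 × 10^-3 M
pOH = −log(2.58 × 10^-3) = 2.59; pH = 14.00 − 2.59 = 11.41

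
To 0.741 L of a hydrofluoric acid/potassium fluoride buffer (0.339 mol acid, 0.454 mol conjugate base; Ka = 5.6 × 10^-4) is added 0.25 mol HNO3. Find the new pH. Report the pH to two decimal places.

pH = 2.79

After neutralization: n(HF) = 0.589 mol, n(F-) = 0.204 mol.
pKa = −log(5.6 × 10^-4) = 3.252
Henderson–Hasselbalch with mole ratio 0.204/0.589: pH = 3.252 + (-0.460)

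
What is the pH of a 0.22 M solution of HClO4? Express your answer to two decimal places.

pH = 0.66

HClO4 is a strong acid and dissociates completely, so [H+] = 0.22 M.
pH = -log(0.22) = 0.66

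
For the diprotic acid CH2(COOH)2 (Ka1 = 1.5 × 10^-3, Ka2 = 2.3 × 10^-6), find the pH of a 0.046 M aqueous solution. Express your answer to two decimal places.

pH = 2.12

Ka1 ≫ Ka2, so treat the first dissociation as the only significant source of H+.
Ka1 = x²/(0.046 − x) = 1.5 × 10^-3
Solving the quadratic: x = (−Ka1 + √(Ka1² + 4·Ka1·C₀))/2 = 7.59 × 10^-3 M
pH = −log(7.59 × 10^-3) = 2.12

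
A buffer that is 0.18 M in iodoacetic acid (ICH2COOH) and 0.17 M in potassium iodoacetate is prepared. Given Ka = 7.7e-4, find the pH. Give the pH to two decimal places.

pKa = −log(7.7 × 10^-4) = 3.114
Henderson–Hasselbalch: pH = pKa + log([ICH2COO-]/[ICH2COOH]) = 3.114 + log(0.17/0.18)
pH = 3.114 + (-0.025) = 3.09

pH = 3.09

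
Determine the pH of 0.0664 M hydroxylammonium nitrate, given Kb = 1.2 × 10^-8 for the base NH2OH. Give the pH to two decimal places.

pH = 3.63

NH3OH+ is the conjugate acid of the weak base NH2OH.
Ka = Kw/Kb = 1.0×10^-14 / 1.2 × 10^-8 = 8.33 × 10^-7
From the ICE table, Ka = x²/(0.0664 − x) = 8.33 × 10^-7.
Since Ka ≪ C₀, x ≈ √(Ka·C₀) = 2.35 × 10^-4 M.
Check: 0.35% ionized — well under 5%, approximation valid.
pH = −log(2.35 × 10^-4) = 3.63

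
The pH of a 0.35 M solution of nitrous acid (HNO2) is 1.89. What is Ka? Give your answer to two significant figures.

[H+] = 10^(-1.89) = 1.29 × 10^-2 M
At equilibrium [HA] = 0.35 − 1.29 × 10^-2 = 3.37 × 10^-1 M
Ka = [H+][A-]/[HA] = (1.29 × 10^-2)² / 3.37 × 10^-1 = 4.9 × 10^-4

Ka = 4.9 × 10^-4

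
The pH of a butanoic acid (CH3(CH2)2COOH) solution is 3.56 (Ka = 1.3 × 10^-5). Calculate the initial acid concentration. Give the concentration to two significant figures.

C₀ = 6.1 × 10^-3 M

[H+] = 10^(-3.56) = 2.75 × 10^-4 M = x
Ka = x²/(C₀ − x) ⇒ C₀ = x + x²/Ka
C₀ = 2.75 × 10^-4 + (2.75 × 10^-4)²/(1.3 × 10^-5) = 6.09 × 10^-3 M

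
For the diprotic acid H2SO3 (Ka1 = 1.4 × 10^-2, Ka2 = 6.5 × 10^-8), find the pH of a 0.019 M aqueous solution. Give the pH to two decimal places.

pH = 1.97

Since Ka1 ≫ Ka2, the first ionization dominates [H+].
Ka1 = x²/(0.019 − x) = 1.4 × 10^-2
Solving the quadratic: x = (−Ka1 + √(Ka1² + 4·Ka1·C₀))/2 = 1.07 × 10^-2 M
pH = −log(1.07 × 10^-2) = 1.97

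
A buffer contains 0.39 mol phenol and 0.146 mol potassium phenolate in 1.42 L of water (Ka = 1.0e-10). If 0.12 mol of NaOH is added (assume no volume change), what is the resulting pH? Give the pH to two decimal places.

After neutralization: n(C6H5OH) = 0.27 mol, n(C6H5O-) = 0.266 mol.
pKa = −log(1.0 × 10^-10) = 10.000
pH = pKa + log([A⁻]/[HA]) = 10.000 + log(0.266/0.27) = 10.000 -0.006

pH = 9.99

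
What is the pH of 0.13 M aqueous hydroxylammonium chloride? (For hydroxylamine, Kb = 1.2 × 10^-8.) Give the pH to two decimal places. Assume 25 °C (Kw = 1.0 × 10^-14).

NH3OH+ is the conjugate acid of the weak base NH2OH.
Ka = Kw/Kb = 1.0×10^-14 / 1.2 × 10^-8 = 8.33 × 10^-7
Ka = x²/(0.13 − x) = 8.33 × 10^-7
Assume x ≪ 0.13: x ≈ √(8.33 × 10^-7 × 0.13) = 3.29 × 10^-4 M
Check: 0.25% ionized — well under 5%, approximation valid.
pH = −log(3.29 × 10^-4) = 3.48

pH = 3.48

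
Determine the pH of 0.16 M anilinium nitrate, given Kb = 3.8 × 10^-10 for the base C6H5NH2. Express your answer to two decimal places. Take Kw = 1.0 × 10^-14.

pH = 2.69

C6H5NH3+ is the conjugate acid of the weak base C6H5NH2.
Ka = Kw/Kb = 1.0×10^-14 / 3.8 × 10^-10 = 2.63 × 10^-5
Ka = [H+]²/(0.16 − [H+]) = 2.63 × 10^-5
Since Ka ≪ C₀, [H+] ≈ √(Ka·C₀) = 2.05 × 10^-3 M.
pH = −log(2.05 × 10^-3) = 2.69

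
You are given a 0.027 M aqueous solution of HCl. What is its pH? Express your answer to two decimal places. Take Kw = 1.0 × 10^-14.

HCl is a strong acid and dissociates completely, so [H+] = 0.027 M.
pH = -log(0.027) = 1.57

pH = 1.57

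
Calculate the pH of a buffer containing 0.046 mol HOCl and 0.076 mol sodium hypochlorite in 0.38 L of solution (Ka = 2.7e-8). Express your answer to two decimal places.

pKa = −log(2.7 × 10^-8) = 7.569
pH = pKa + log([A⁻]/[HA]) = 7.569 + log(0.076/0.046)
pH = 7.569 + (+0.218) = 7.79

pH = 7.79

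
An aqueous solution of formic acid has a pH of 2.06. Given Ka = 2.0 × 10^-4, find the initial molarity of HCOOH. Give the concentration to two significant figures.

C₀ = 3.9 × 10^-1 M

[H+] = 10^(-2.06) = 8.71 × 10^-3 M = x
Ka = x²/(C₀ − x) ⇒ C₀ = x + x²/Ka
C₀ = 8.71 × 10^-3 + (8.71 × 10^-3)²/(2.0 × 10^-4) = 3.88 × 10^-1 M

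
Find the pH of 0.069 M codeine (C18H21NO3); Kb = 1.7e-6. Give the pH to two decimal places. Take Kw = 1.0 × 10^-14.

C18H21NO3 + H2O ⇌ C18H22NO3+ + OH-
Kb = [OH-]²/(0.069 − [OH-]) = 1.7 × 10^-6
Assume [OH-] ≪ 0.069: [OH-] ≈ √(1.7 × 10^-6 × 0.069) = 3.42 × 10^-4 M
Check: 0.5% ionized — well under 5%, approximation valid.
pOH = 3.47, so pH = 14.00 − pOH = 10.53

pH = 10.53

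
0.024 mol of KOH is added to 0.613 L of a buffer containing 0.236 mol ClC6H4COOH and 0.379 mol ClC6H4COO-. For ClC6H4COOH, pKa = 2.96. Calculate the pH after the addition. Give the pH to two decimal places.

After neutralization: n(ClC6H4COOH) = 0.212 mol, n(ClC6H4COO-) = 0.403 mol.
pH = pKa + log(n_ClC6H4COO-/n_ClC6H4COOH) = 2.96 + log(0.403/0.212) = 2.96 + (+0.279)

pH = 3.24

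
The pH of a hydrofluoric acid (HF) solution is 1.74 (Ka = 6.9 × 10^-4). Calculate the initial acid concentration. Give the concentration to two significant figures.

C₀ = 5.0 × 10^-1 M

[H+] = 10^(-1.74) = 1.82 × 10^-2 M = x
Ka = x²/(C₀ − x) ⇒ C₀ = x + x²/Ka
C₀ = 1.82 × 10^-2 + (1.82 × 10^-2)²/(6.9 × 10^-4) = 4.98 × 10^-1 M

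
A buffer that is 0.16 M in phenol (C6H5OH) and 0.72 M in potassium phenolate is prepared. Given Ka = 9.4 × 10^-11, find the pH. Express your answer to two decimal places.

pKa = −log(9.4 × 10^-11) = 10.027
Using pH = pKa + log([base]/[acid]) with [base]/[acid] = 0.72/0.16:
pH = 10.027 + (+0.653) = 10.68

pH = 10.68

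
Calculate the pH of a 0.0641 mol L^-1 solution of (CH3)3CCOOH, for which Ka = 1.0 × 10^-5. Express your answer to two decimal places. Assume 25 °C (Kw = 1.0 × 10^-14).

pH = 3.10

(CH3)3CCOOH ⇌ (CH3)3CCOO- + H+
Let x = [H+] at equilibrium. Ka = x²/(0.0641 − x).
Assume x ≪ 0.0641: x ≈ √(1.0 × 10^-5 × 0.0641) = 8.01 × 10^-4 M
pH = −log(8.01 × 10^-4) = 3.10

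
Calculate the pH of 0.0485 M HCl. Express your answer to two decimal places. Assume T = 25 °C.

pH = 1.31

HCl is a strong acid and dissociates completely, so [H+] = 0.0485 M.
pH = -log(0.0485) = 1.31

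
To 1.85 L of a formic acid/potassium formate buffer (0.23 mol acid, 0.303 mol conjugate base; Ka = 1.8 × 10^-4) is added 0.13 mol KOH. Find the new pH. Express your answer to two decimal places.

OH- converts HCOOH to HCOO-: HCOOH → 0.1 mol, HCOO- → 0.433 mol.
pKa = −log(1.8 × 10^-4) = 3.745
pH = pKa + log(n_HCOO-/n_HCOOH) = 3.745 + log(0.433/0.1) = 3.745 + (+0.636)

pH = 4.38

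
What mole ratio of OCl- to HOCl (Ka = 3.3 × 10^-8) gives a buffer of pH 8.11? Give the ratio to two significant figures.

pKa = -log(3.3 × 10^-8) = 7.481
pH = pKa + log(r) ⇒ log(r) = 8.11 − 7.481 = +0.629
r = [OCl-]/[HOCl] = 10^(+0.629) = 4.26

ratio = 4.3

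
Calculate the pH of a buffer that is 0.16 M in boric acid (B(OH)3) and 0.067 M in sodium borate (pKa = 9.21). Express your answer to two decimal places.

pH = 8.83

Henderson–Hasselbalch: pH = pKa + log([B(OH)4-]/[B(OH)3]) = 9.21 + log(0.067/0.16)
pH = 9.21 + (-0.378) = 8.83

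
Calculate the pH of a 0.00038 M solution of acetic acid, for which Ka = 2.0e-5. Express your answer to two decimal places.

pH = 4.11

CH3COOH ⇌ CH3COO- + H+
From the ICE table, Ka = [H+]²/(0.00038 − [H+]) = 2.0 × 10^-5.
[H+] is not negligible relative to C₀; solve [H+]² + 2e-05·[H+] − 7.6e-09 = 0.
[H+] = [−2e-05 + √(2e-05² + 3.04e-08)]/2 = 7.77 × 10^-5 M
pH = −log(7.77 × 10^-5) = 4.11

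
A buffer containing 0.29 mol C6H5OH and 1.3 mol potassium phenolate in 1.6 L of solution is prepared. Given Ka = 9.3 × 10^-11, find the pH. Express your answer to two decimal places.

pH = 10.68

pKa = −log(9.3 × 10^-11) = 10.032
Using pH = pKa + log([base]/[acid]) with [base]/[acid] = 1.3/0.29:
pH = 10.032 + (+0.652) = 10.68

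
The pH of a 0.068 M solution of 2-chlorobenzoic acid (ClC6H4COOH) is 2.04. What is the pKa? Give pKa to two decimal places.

pKa = 2.85

[H+] = 10^(-2.04) = 9.12 × 10^-3 M
At equilibrium [HA] = 0.068 − 9.12 × 10^-3 = 5.89 × 10^-2 M
Ka = [H+][A-]/[HA] = (9.12 × 10^-3)² / 5.89 × 10^-2 = 1.41 × 10^-3
pKa = -log(1.41 × 10^-3) = 2.85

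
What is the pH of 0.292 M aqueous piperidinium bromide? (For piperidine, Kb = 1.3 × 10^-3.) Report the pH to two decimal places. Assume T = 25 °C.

C5H10NH2+ is the conjugate acid of the weak base C5H10NH.
Ka = Kw/Kb = 1.0×10^-14 / 1.3 × 10^-3 = 7.69 × 10^-12
Ka = [H+]²/(0.292 − [H+]) = 7.69 × 10^-12
Neglecting [H+] in the denominator: [H+] = √(7.69 × 10^-12 × 0.292) = 1.50 × 10^-6 M
pH = −log[H+] = −log(1.50 × 10^-6) = 5.82

pH = 5.82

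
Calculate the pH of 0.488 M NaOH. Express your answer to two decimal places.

NaOH is a strong base; [OH-] = 0.488 M.
pOH = -log(0.488) = 0.31
pH = 14.00 - 0.31 = 13.69

pH = 13.69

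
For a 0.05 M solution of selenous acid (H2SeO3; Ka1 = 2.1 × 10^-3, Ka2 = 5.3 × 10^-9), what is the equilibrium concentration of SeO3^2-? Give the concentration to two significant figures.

5.3 × 10^-9 M

First ionization gives [H+] ≈ [HSeO3-] = 9.25 × 10^-3 M.
Second step: Ka2 = [H+][SeO3^2-]/[HSeO3-] ≈ [SeO3^2-] (since [H+] ≈ [HSeO3-]).
So [SeO3^2-] ≈ Ka2.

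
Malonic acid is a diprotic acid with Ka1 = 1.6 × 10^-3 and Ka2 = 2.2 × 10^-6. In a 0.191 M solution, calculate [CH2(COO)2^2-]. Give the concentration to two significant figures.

2.2 × 10^-6 M

First ionization gives [H+] ≈ [CH2(COOH)COO-] = 1.67 × 10^-2 M.
Second step: Ka2 = [H+][CH2(COO)2^2-]/[CH2(COOH)COO-] ≈ [CH2(COO)2^2-] (since [H+] ≈ [CH2(COOH)COO-]).
So [CH2(COO)2^2-] ≈ Ka2.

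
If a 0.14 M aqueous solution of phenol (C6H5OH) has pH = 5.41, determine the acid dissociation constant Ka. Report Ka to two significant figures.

Ka = 1.1 × 10^-10

[H+] = 10^(-5.41) = 3.89 × 10^-6 M
At equilibrium [HA] = 0.14 − 3.89 × 10^-6 = 1.40 × 10^-1 M
Ka = [H+][A-]/[HA] = (3.89 × 10^-6)² / 1.40 × 10^-1 = 1.1 × 10^-10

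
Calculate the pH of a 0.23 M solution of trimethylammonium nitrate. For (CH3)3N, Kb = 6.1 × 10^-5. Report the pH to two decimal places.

pH = 5.21

(CH3)3NH+ is the conjugate acid of the weak base (CH3)3N.
Ka = Kw/Kb = 1.0×10^-14 / 6.1 × 10^-5 = 1.64 × 10^-10
From the ICE table, Ka = [H+]²/(0.23 − [H+]) = 1.64 × 10^-10.
Neglecting [H+] in the denominator: [H+] = √(1.64 × 10^-10 × 0.23) = 6.14 × 10^-6 M
Check: 0.0027% ionized — well under 5%, approximation valid.
pH = −log[H+] = −log(6.14 × 10^-6) = 5.21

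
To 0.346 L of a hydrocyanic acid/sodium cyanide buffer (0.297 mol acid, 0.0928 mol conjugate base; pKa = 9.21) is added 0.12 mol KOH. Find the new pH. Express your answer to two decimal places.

After neutralization: n(HCN) = 0.177 mol, n(CN-) = 0.213 mol.
Henderson–Hasselbalch with mole ratio 0.213/0.177: pH = 9.21 + (+0.080)

pH = 9.29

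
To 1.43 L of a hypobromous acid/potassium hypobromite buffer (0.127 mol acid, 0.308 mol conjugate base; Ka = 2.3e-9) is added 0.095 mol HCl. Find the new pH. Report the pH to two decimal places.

After neutralization: n(HOBr) = 0.222 mol, n(OBr-) = 0.213 mol.
pKa = −log(2.3 × 10^-9) = 8.638
pH = pKa + log(n_OBr-/n_HOBr) = 8.638 + log(0.213/0.222) = 8.638 + (-0.018)

pH = 8.62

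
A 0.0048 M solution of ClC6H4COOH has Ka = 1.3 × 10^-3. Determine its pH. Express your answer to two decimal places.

ClC6H4COOH ⇌ ClC6H4COO- + H+
From the ICE table, Ka = x²/(0.0048 − x) = 1.3 × 10^-3.
The 5% rule fails; solving x² + Ka·x − Ka·C₀ = 0 exactly:
x = [−0.0013 + √(0.0013² + 2.5e-05)]/2 = 1.93 × 10^-3 M
pH = −log(1.93 × 10^-3) = 2.71

pH = 2.71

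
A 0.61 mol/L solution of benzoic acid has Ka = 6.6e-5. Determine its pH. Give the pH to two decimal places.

pH = 2.20

C6H5COOH ⇌ C6H5COO- + H+
From the ICE table, Ka = x²/(0.61 − x) = 6.6 × 10^-5.
Assume x ≪ 0.61: x ≈ √(6.6 × 10^-5 × 0.61) = 6.35 × 10^-3 M
pH = −log(6.35 × 10^-3) = 2.20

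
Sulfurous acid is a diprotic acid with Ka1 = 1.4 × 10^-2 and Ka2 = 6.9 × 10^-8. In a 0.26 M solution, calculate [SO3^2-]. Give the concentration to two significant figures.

6.9 × 10^-8 M

First ionization gives [H+] ≈ [HSO3-] = 5.37 × 10^-2 M.
Second step: Ka2 = [H+][SO3^2-]/[HSO3-] ≈ [SO3^2-] (since [H+] ≈ [HSO3-]).
So [SO3^2-] ≈ Ka2.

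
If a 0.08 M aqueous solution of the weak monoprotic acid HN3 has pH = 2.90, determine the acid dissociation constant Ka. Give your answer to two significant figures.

Ka = 2.0 × 10^-5

[H+] = 10^(-2.90) = 1.26 × 10^-3 M
At equilibrium [HA] = 0.08 − 1.26 × 10^-3 = 7.87 × 10^-2 M
Ka = [H+][A-]/[HA] = (1.26 × 10^-3)² / 7.87 × 10^-2 = 2.0 × 10^-5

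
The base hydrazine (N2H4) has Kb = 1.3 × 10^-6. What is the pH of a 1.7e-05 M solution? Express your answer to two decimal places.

N2H4 + H2O ⇌ N2H5+ + OH-
Kb = [OH-]²/(1.7e-05 − [OH-]) = 1.3 × 10^-6
[OH-] is not negligible relative to C₀; solve [OH-]² + 1.3e-06·[OH-] − 2.21e-11 = 0.
[OH-] = (−Kb + √(Kb² + 4·Kb·C₀))/2 = 4.10 × 10^-6 M
pOH = 5.39, so pH = 14.00 − pOH = 8.61

pH = 8.61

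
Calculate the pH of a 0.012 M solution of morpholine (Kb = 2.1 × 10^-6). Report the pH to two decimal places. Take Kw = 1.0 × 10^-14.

pH = 10.20

C4H8ONH + H2O ⇌ C4H8ONH2+ + OH-
From the ICE table, Kb = [OH-]²/(0.012 − [OH-]) = 2.1 × 10^-6.
Since Kb ≪ C₀, [OH-] ≈ √(Kb·C₀) = 1.59 × 10^-4 M.
Check: 1.3% ionized — well under 5%, approximation valid.
pOH = −log(1.59 × 10^-4) = 3.80; pH = 14.00 − 3.80 = 10.20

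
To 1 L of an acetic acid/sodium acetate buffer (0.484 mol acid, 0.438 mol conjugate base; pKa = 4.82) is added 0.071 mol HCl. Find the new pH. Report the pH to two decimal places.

pH = 4.64

After neutralization: n(CH3COOH) = 0.555 mol, n(CH3COO-) = 0.367 mol.
Henderson–Hasselbalch with mole ratio 0.367/0.555: pH = 4.82 + (-0.180)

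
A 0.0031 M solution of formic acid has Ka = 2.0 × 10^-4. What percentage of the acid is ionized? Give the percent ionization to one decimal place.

22.4%

HCOOH ⇌ HCOO- + H+; let x = [H+] at equilibrium.
Solve x² + 0.0002x − 6.2e-07 = 0 → x = 6.94 × 10^-4 M
Fraction ionized = 6.94 × 10^-4 / 0.0031 = 0.2239 → 22.4%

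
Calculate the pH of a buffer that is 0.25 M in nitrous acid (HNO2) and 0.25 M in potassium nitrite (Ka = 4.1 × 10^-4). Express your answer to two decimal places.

pH = 3.39

pKa = −log(4.1 × 10^-4) = 3.387
pH = pKa + log([A⁻]/[HA]) = 3.387 + log(0.25/0.25)
pH = 3.387 + (+0.000) = 3.39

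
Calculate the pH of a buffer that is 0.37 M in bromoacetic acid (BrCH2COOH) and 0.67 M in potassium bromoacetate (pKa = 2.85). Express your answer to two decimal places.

pH = pKa + log([A⁻]/[HA]) = 2.85 + log(0.67/0.37)
pH = 2.85 + (+0.258) = 3.11

pH = 3.11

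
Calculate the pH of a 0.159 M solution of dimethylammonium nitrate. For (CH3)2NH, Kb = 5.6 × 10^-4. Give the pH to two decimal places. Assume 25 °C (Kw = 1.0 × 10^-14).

(CH3)2NH2+ is the conjugate acid of the weak base (CH3)2NH.
Ka = Kw/Kb = 1.0×10^-14 / 5.6 × 10^-4 = 1.79 × 10^-11
Ka = [H+]²/(0.159 − [H+]) = 1.79 × 10^-11
Assume [H+] ≪ 0.159: [H+] ≈ √(1.79 × 10^-11 × 0.159) = 1.69 × 10^-6 M
pH = −log(1.69 × 10^-6) = 5.77

pH = 5.77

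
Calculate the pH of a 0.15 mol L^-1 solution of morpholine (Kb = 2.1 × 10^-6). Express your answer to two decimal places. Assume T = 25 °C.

C4H8ONH + H2O ⇌ C4H8ONH2+ + OH-
From the ICE table, Kb = [OH-]²/(0.15 − [OH-]) = 2.1 × 10^-6.
Neglecting [OH-] in the denominator: [OH-] = √(2.1 × 10^-6 × 0.15) = 5.61 × 10^-4 M
pOH = 3.25, so pH = 14.00 − pOH = 10.75

pH = 10.75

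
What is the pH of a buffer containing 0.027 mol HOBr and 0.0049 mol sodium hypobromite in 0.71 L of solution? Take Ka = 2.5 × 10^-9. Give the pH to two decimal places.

pKa = −log(2.5 × 10^-9) = 8.602
pH = pKa + log([A⁻]/[HA]) = 8.602 + log(0.0049/0.027)
pH = 8.602 + (-0.741) = 7.86

pH = 7.86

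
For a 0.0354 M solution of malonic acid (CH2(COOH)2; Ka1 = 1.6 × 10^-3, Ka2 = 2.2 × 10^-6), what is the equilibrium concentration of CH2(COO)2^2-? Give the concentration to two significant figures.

2.2 × 10^-6 M

First ionization gives [H+] ≈ [CH2(COOH)COO-] = 6.77 × 10^-3 M.
Second step: Ka2 = [H+][CH2(COO)2^2-]/[CH2(COOH)COO-] ≈ [CH2(COO)2^2-] (since [H+] ≈ [CH2(COOH)COO-]).
So [CH2(COO)2^2-] ≈ Ka2.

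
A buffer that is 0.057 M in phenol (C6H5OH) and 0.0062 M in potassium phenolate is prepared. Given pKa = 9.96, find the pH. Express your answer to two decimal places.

Henderson–Hasselbalch: pH = pKa + log([C6H5O-]/[C6H5OH]) = 9.96 + log(0.0062/0.057)
pH = 9.96 + (-0.963) = 9.00

pH = 9.00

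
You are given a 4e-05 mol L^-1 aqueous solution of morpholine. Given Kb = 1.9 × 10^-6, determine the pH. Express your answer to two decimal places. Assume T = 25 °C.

pH = 8.89

C4H8ONH + H2O ⇌ C4H8ONH2+ + OH-
Kb = [OH-]²/(4e-05 − [OH-]) = 1.9 × 10^-6
Here C₀/Kb ≈ 21.1, so the small-[OH-] approximation fails. Use the quadratic:
[OH-] = [−1.9e-06 + √(1.9e-06² + 3.04e-10)]/2 = 7.82 × 10^-6 M
pOH = 5.11, so pH = 14.00 − pOH = 8.89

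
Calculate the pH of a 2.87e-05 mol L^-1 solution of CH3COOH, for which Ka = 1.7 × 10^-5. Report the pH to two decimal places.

CH3COOH ⇌ CH3COO- + H+
Ka = [H+]²/(2.87e-05 − [H+]) = 1.7 × 10^-5
The 5% rule fails; solving [H+]² + Ka·[H+] − Ka·C₀ = 0 exactly:
[H+] = (−Ka + √(Ka² + 4·Ka·C₀))/2 = 1.52 × 10^-5 M
pH = −log(1.52 × 10^-5) = 4.82

pH = 4.82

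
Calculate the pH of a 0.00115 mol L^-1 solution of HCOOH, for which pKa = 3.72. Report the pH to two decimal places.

HCOOH ⇌ HCOO- + H+
Ka = 10^(−3.72) = 1.91 × 10^-4
Ka = [H+]²/(0.00115 − [H+]) = 1.91 × 10^-4
[H+] is not negligible relative to C₀; solve [H+]² + 0.000191·[H+] − 2.2e-07 = 0.
[H+] = [−0.000191 + √(0.000191² + 8.79e-07)]/2 = 3.83 × 10^-4 M
pH = −log(3.83 × 10^-4) = 3.42

pH = 3.42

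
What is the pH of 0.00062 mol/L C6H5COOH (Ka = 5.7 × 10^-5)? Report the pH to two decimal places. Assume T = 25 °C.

C6H5COOH ⇌ C6H5COO- + H+
From the ICE table, Ka = x²/(0.00062 − x) = 5.7 × 10^-5.
Here C₀/Ka ≈ 10.9, so the small-x approximation fails. Use the quadratic:
x = (−Ka + √(Ka² + 4·Ka·C₀))/2 = 1.62 × 10^-4 M
pH = −log(1.62 × 10^-4) = 3.79

pH = 3.79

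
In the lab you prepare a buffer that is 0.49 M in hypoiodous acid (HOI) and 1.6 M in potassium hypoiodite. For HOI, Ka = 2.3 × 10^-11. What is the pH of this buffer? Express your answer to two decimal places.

pKa = −log(2.3 × 10^-11) = 10.638
pH = pKa + log([A⁻]/[HA]) = 10.638 + log(1.6/0.49)
pH = 10.638 + (+0.514) = 11.15

pH = 11.15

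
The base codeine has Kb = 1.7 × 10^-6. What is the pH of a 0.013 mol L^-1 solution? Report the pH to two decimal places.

C18H21NO3 + H2O ⇌ C18H22NO3+ + OH-
Kb = x²/(0.013 − x) = 1.7 × 10^-6
Neglecting x in the denominator: x = √(1.7 × 10^-6 × 0.013) = 1.49 × 10^-4 M
pOH = −log(1.49 × 10^-4) = 3.83; pH = 14.00 − 3.83 = 10.17

pH = 10.17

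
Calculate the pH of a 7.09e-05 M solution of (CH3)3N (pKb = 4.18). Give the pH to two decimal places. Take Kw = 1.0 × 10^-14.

(CH3)3N + H2O ⇌ (CH3)3NH+ + OH-
Kb = 10^(−4.18) = 6.61 × 10^-5
Kb = [OH-]²/(7.09e-05 − [OH-]) = 6.61 × 10^-5
[OH-] is not negligible relative to C₀; solve [OH-]² + 6.61e-05·[OH-] − 4.69e-09 = 0.
[OH-] = (−Kb + √(Kb² + 4·Kb·C₀))/2 = 4.30 × 10^-5 M
pOH = 4.37, so pH = 14.00 − pOH = 9.63

pH = 9.63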